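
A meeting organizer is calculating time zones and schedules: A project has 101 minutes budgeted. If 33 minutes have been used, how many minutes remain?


Total budget: 101 minutes
Time used: 33 minutes
Remaining: 101 - 33 = 68 minutes
Percent used: 32.7%
Percent remaining: 67.3%

68


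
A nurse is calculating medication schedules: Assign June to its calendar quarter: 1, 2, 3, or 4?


Month: June (month 6)
Q1: January-March (months 1-3)
Q2: April-June (months 4-6)
Q3: July-September (months 7-9)
Q4: October-December (months 10-12)
Month 6 falls in Q2

2


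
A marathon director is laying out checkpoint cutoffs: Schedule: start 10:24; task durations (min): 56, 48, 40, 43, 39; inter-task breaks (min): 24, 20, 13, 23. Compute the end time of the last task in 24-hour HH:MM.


Start: 10:24 = 624 min from midnight
  after task 1 (56 min): 11:20
  after break (24 min): 11:44
  after task 2 (48 min): 12:32
  after break (20 min): 12:52
  after task 3 (40 min): 13:32
  after break (13 min): 13:45
  after task 4 (43 min): 14:28
  after break (23 min): 14:51
  after task 5 (39 min): 15:30
Total elapsed: 306 minutes
End time: 15:30

15:30


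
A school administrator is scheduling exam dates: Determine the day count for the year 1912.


Year: 1912
Check leap year rules:
Divisible by 4? Yes
Divisible by 100? No
1912 is a leap year
Days: 366

366


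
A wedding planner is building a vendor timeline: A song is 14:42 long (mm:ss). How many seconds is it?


Minutes: 14
Extra seconds: 42
Seconds per minute: 60
Minutes to seconds: 14 x 60 = 840
Total: 840 + 42 = 882

882


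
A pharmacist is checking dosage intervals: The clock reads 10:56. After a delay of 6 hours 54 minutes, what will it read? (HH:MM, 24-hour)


Start time: 10:56
Adding: 6 hours 54 minutes
Minutes: 56 + 54 = 110
Minute overflow: 110 >= 60, so carry 1 hour, minutes = 50
Hours: 10 + 6 + 1 = 17
Result: 17:50

17:50


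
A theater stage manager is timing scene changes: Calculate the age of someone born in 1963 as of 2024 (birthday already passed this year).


Birth year: 1963
Current year: 2024
Age = current year - birth year
Age = 2024 - 1963 = 61

61


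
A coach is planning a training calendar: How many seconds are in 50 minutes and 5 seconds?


Minutes: 50
Seconds: 5
Convert minutes to seconds: 50 x 60 = 3000
Add remaining seconds: 3000 + 5 = 3005

3005


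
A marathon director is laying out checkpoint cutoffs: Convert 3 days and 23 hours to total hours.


Days: 3
Extra hours: 23
Hours per day: 24
Days to hours: 3 x 24 = 72
Total: 72 + 23 = 95

95


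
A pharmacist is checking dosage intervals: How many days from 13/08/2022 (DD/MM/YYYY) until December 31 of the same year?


Start: August 13, 2022
End: December 31, 2022
Days left in August: 18
September: 30
October: 31
November: 30
December: 31
Sum of remaining months: 122
Total: 18 + 122 = 140

140


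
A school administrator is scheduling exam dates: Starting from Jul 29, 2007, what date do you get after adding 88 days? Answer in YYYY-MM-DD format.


Start: 2007-07-29
Adding 88 days
Days remaining in July: 2
After July: 86 days still to add
August 2007: 31 days, 55 remaining
September 2007: 30 days, 25 remaining
October 2007 has 31 days, need 25
Result: 2007-10-25

2007-10-25


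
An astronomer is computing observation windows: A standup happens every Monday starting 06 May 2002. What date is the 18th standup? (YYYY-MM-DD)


First occurrence: 2002-05-06 (occurrence 1)
Each occurrence is 7 days after the previous.
Occurrence 18 is 17 weeks after the first.
17 weeks = 119 days
2002-05-06 + 119 days = 2002-09-02

2002-09-02


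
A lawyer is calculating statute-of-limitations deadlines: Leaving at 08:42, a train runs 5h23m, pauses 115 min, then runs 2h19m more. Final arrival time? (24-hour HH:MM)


Depart: 08:42
Leg 1: +323 min -> 14:05
Layover: +115 min -> 16:00
Leg 2: +139 min -> 18:19
Total travel: 577 minutes = 9h 37m
Arrival: 18:19

18:19


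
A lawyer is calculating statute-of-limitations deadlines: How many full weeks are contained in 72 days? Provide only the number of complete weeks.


Total days: 72
Days per week: 7
Division: 72 / 7 = 10 remainder 2
Complete weeks: 10
Remaining days: 2

10


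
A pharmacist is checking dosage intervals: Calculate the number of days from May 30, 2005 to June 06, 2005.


Start date: 2005-05-30
End date: 2005-06-06
May 2005: +2 days
Jun 2005: +5 days
Total: 7 days

7


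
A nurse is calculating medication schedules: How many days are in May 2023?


Month: May
Year: 2023
May is a 31-day month
Total: 31 days

31


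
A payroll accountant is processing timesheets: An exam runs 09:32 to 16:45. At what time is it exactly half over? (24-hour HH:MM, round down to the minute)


Start time: 09:32 = 572 minutes from midnight
End time: 16:45 = 1005 minutes from midnight
Sum: 572 + 1005 = 1577
Midpoint: 1577 / 2 = 788 minutes
Convert: 788 / 60 = 13 hours, 8 minutes
Result: 13:08

13:08


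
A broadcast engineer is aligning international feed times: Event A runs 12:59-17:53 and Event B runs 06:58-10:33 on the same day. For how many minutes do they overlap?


Interval A: [779, 1073] minutes from midnight
Interval B: [418, 633] minutes from midnight
Overlap start = max(779, 418) = 779
Overlap end = min(1073, 633) = 633
End <= start, so the intervals do not overlap: 0 minutes

0


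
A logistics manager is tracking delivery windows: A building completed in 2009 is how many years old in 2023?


Birth year: 2009
Current year: 2023
Age = current year - birth year
Age = 2023 - 2009 = 14

14


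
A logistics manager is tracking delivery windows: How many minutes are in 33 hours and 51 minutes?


Hours: 33
Extra minutes: 51
Minutes per hour: 60
Hours to minutes: 33 x 60 = 1980
Total: 1980 + 51 = 2031

2031


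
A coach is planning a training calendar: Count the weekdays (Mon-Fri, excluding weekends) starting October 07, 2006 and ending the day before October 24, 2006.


Start: 2006-10-07 (Saturday)
End (exclusive): 2006-10-24 (Tuesday)
Total calendar days: 17
Full weeks: 17 // 7 = 2 -> 10 weekdays
Remaining 3 days starting on Saturday:
  Sat(-), Sun(-), Mon(w) -> 1 weekdays
Total business days: 10 + 1 = 11

11


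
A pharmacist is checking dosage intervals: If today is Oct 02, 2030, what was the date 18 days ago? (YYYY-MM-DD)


Start: 2030-10-02
Subtracting 18 days
Days already passed in October: 2
After going back through October: 16 more days to subtract
September 2030 has 30 days, need 16
Result: 2030-09-14

2030-09-14


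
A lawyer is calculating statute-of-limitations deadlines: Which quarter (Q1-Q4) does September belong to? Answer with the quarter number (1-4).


Month: September (month 9)
Q1: January-March (months 1-3)
Q2: April-June (months 4-6)
Q3: July-September (months 7-9)
Q4: October-December (months 10-12)
Month 9 falls in Q3

3


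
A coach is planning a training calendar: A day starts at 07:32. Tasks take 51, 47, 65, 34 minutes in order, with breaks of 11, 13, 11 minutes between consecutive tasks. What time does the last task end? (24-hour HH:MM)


Start: 07:32 = 452 min from midnight
  after task 1 (51 min): 08:23
  after break (11 min): 08:34
  after task 2 (47 min): 09:21
  after break (13 min): 09:34
  after task 3 (65 min): 10:39
  after break (11 min): 10:50
  after task 4 (34 min): 11:24
Total elapsed: 232 minutes
End time: 11:24

11:24


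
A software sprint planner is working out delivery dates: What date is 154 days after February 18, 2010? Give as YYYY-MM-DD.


Start: 2010-02-18
Adding 154 days
Days remaining in February: 10
After February: 144 days still to add
March 2010: 31 days, 113 remaining
April 2010: 30 days, 83 remaining
May 2010: 31 days, 52 remaining
June 2010: 30 days, 22 remaining
Result: 2010-07-22

2010-07-22


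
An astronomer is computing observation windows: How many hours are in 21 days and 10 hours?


Days: 21
Extra hours: 10
Hours per day: 24
Days to hours: 21 x 24 = 504
Total: 504 + 10 = 514

514


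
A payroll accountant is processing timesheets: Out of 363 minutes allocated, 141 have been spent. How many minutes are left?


Total budget: 363 minutes
Time used: 141 minutes
Remaining: 363 - 141 = 222 minutes
Percent used: 38.8%
Percent remaining: 61.2%

222


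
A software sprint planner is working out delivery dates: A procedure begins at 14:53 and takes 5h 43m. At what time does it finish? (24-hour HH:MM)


Start time: 14:53
Adding: 5 hours 43 minutes
Minutes: 53 + 43 = 96
Minute overflow: 96 >= 60, so carry 1 hour, minutes = 36
Hours: 14 + 5 + 1 = 20
Result: 20:36

20:36


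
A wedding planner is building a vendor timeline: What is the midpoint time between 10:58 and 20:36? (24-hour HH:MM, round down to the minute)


Start time: 10:58 = 658 minutes from midnight
End time: 20:36 = 1236 minutes from midnight
Sum: 658 + 1236 = 1894
Midpoint: 1894 / 2 = 947 minutes
Convert: 947 / 60 = 15 hours, 47 minutes
Result: 15:47

15:47


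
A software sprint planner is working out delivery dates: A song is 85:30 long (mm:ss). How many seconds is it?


Minutes: 85
Extra seconds: 30
Seconds per minute: 60
Minutes to seconds: 85 x 60 = 5100
Total: 5100 + 30 = 5130

5130


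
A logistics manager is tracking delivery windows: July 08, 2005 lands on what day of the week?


Date: 2005-07-08
January 1, 2005 is a Saturday
Day of year: 189
Offset from Jan 1: 188 days
188 mod 7 = 6
Result: Friday

Friday


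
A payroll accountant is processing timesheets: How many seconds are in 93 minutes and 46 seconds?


Minutes: 93
Seconds: 46
Convert minutes to seconds: 93 x 60 = 5580
Add remaining seconds: 5580 + 46 = 5626

5626


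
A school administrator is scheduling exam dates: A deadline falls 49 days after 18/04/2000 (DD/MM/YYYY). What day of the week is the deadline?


Start: 2000-04-18 (Tuesday)
Step 1 - find target date: add 49 days
  2000-04-18 + 49 days = 2000-06-06
Step 2 - day of week:
  49 mod 7 = 0
  Tuesday + 0 days -> Tuesday
Result: Tuesday (2000-06-06)

Tuesday


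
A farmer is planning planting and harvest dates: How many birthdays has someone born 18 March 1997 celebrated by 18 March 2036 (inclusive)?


Birth: 1997-03-18
Reference: 2036-03-18
Year difference: 2036 - 1997 = 39
Has birthday (03-18) occurred by 03-18? Yes
Age in full years: 39

39


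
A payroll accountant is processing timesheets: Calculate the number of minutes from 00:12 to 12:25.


Start time: 00:12 = 12 minutes from midnight
End time: 12:25 = 745 minutes from midnight
Difference: 745 - 12 = 733 minutes
That is 12 hours and 13 minutes

733


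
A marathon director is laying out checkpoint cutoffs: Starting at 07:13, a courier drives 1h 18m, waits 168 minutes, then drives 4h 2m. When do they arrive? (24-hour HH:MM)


Depart: 07:13
Leg 1: +78 min -> 08:31
Layover: +168 min -> 11:19
Leg 2: +242 min -> 15:21
Total travel: 488 minutes = 8h 8m
Arrival: 15:21

15:21


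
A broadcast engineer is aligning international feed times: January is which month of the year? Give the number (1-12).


Calendar month order:
1. January <--
2. February
January is month number 1

1


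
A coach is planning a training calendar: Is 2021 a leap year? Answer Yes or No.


Year: 2021
Divisible by 4? 2021 / 4 = 505.25 -> No
Not divisible by 4, so NOT a leap year

No


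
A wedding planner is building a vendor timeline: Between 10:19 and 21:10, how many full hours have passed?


Start: 10:19
End: 21:10
Hour difference: 21 - 10 = 11 hours
Minute difference: 10 - 19 = -9 minutes
Total minutes: 651
Complete hours: 651 / 60 = 10 (remainder 51)

10


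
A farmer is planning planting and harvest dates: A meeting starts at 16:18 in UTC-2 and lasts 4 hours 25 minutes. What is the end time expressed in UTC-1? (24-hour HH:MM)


Start: 16:18 in UTC-2
Step 1 - add duration:
  minutes: 18 + 25 = 43
  hours: 16 + 4 + 0 = 20
  end in UTC-2: 20:43
Step 2 - convert UTC-2 -> UTC-1:
  offset difference: -1 - (-2) = 1 hours
  20 + (1) = 21 -> mod 24 = 21
Result: 21:43 in UTC-1

21:43


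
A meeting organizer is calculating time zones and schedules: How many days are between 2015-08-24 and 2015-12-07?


Start date: 2015-08-24
End date: 2015-12-07
Aug 2015: +8 days
Sep 2015: +30 days
Oct 2015: +31 days
Nov 2015: +30 days
Dec 2015: +6 days
Total: 105 days

105


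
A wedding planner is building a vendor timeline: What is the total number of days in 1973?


Year: 1973
Check leap year rules:
Divisible by 4? No
1973 is not a leap year
Days: 365

365


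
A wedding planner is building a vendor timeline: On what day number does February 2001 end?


Month: February
Year: 2001
2001 is not a leap year
February has 28 days
Total: 28 days

28


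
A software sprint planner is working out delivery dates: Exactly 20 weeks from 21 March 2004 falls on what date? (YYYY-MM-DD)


Start: 2004-03-21
Weeks to add: 20
Convert to days: 20 x 7 = 140 days
Add 140 days to 2004-03-21
Result: 2004-08-08

2004-08-08


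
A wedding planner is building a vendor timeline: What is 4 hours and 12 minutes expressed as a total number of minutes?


Hours: 4
Minutes: 12
Convert hours to minutes: 4 x 60 = 240
Add remaining minutes: 240 + 12 = 252

252


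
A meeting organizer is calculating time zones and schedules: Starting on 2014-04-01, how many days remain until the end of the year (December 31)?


Start: April 01, 2014
End: December 31, 2014
Days left in April: 29
May: 31
June: 30
July: 31
August: 31
... plus remaining months
Sum of remaining months: 245
Total: 29 + 245 = 274

274


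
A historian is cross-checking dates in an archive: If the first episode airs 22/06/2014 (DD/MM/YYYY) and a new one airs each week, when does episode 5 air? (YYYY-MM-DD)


First occurrence: 2014-06-22 (occurrence 1)
Each occurrence is 7 days after the previous.
Occurrence 5 is 4 weeks after the first.
4 weeks = 28 days
2014-06-22 + 28 days = 2014-07-20

2014-07-20


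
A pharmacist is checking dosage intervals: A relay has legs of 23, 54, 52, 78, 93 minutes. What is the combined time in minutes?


Durations: 23, 54, 52, 78, 93
Running sum: 23
+ 54 = 77
+ 52 = 129
+ 78 = 207
+ 93 = 300
Total duration: 300 minutes
That is 5 hours and 0 minutes

300


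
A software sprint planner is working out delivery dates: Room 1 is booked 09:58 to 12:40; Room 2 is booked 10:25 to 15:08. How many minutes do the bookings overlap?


Interval A: [598, 760] minutes from midnight
Interval B: [625, 908] minutes from midnight
Overlap start = max(598, 625) = 625
Overlap end = min(760, 908) = 760
Overlap = 760 - 625 = 135 minutes

135


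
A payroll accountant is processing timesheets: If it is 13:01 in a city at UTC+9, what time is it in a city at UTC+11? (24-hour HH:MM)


Local time: 13:01 at UTC+9 (offset 9h)
Target zone: UTC+11 (offset 11h)
Difference: 11 - (9) = 2 hours
Calculation: 13 + (2) = 15
Result: 15:01

15:01


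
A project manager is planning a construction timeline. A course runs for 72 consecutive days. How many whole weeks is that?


Total days: 72
Days per week: 7
Division: 72 / 7 = 10 remainder 2
Complete weeks: 10
Remaining days: 2

10


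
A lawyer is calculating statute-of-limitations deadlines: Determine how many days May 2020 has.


Month: May
Year: 2020
May is a 31-day month
Total: 31 days

31


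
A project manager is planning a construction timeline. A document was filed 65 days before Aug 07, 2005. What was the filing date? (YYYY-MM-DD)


Start: 2005-08-07
Subtracting 65 days
Days already passed in August: 7
After going back through August: 58 more days to subtract
July 2005: 31 days, 27 remaining
June 2005 has 30 days, need 27
Result: 2005-06-03

2005-06-03


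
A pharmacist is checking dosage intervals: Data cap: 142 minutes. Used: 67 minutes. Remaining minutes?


Total budget: 142 minutes
Time used: 67 minutes
Remaining: 142 - 67 = 75 minutes
Percent used: 47.2%
Percent remaining: 52.8%

75


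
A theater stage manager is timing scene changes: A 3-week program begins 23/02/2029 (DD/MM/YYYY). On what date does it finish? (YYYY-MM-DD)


Start: 2029-02-23
Weeks to add: 3
Convert to days: 3 x 7 = 21 days
Add 21 days to 2029-02-23
Result: 2029-03-16

2029-03-16


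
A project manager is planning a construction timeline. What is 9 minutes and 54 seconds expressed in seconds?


Minutes: 9
Extra seconds: 54
Seconds per minute: 60
Minutes to seconds: 9 x 60 = 540
Total: 540 + 54 = 594

594


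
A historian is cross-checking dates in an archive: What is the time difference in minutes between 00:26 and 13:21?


Start time: 00:26 = 26 minutes from midnight
End time: 13:21 = 801 minutes from midnight
Difference: 801 - 26 = 775 minutes
That is 12 hours and 55 minutes

775


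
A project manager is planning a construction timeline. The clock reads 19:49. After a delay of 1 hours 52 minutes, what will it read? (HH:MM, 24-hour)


Start time: 19:49
Adding: 1 hours 52 minutes
Minutes: 49 + 52 = 101
Minute overflow: 101 >= 60, so carry 1 hour, minutes = 41
Hours: 19 + 1 + 1 = 21
Result: 21:41

21:41


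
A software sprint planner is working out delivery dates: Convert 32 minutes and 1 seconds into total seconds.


Minutes: 32
Seconds: 1
Convert minutes to seconds: 32 x 60 = 1920
Add remaining seconds: 1920 + 1 = 1921

1921


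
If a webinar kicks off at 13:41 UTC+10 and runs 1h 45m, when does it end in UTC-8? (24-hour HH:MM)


Start: 13:41 in UTC+10
Step 1 - add duration:
  minutes: 41 + 45 = 86 (carry 1h)
  hours: 13 + 1 + 1 = 15
  end in UTC+10: 15:26
Step 2 - convert UTC+10 -> UTC-8:
  offset difference: -8 - (10) = -18 hours
  15 + (-18) = -3 -> mod 24 = 21
Result: 21:26 in UTC-8

21:26


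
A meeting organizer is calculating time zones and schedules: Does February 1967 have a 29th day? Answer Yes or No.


Year: 1967
Divisible by 4? 1967 / 4 = 491.75 -> No
Not divisible by 4, so NOT a leap year

No


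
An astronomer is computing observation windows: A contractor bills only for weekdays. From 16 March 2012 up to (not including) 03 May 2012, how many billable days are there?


Start: 2012-03-16 (Friday)
End (exclusive): 2012-05-03 (Thursday)
Total calendar days: 48
Full weeks: 48 // 7 = 6 -> 30 weekdays
Remaining 6 days starting on Friday:
  Fri(w), Sat(-), Sun(-), Mon(w), Tue(w), Wed(w) -> 4 weekdays
Total business days: 30 + 4 = 34

34


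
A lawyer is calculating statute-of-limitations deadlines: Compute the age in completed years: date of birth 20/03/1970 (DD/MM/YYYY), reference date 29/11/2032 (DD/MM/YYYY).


Birth: 1970-03-20
Reference: 2032-11-29
Year difference: 2032 - 1970 = 62
Has birthday (03-20) occurred by 11-29? Yes
Age in full years: 62

62


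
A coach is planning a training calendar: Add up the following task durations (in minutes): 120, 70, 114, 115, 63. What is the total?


Durations: 120, 70, 114, 115, 63
Running sum: 120
+ 70 = 190
+ 114 = 304
+ 115 = 419
+ 63 = 482
Total duration: 482 minutes
That is 8 hours and 2 minutes

482


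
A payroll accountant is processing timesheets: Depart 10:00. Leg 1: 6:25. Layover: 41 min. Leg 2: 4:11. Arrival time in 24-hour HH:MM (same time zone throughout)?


Depart: 10:00
Leg 1: +385 min -> 16:25
Layover: +41 min -> 17:06
Leg 2: +251 min -> 21:17
Total travel: 677 minutes = 11h 17m
Arrival: 21:17

21:17


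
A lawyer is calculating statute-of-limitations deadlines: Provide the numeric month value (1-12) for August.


Calendar month order:
7. July
8. August <--
9. September
August is month number 8

8


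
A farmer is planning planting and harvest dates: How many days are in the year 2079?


Year: 2079
Check leap year rules:
Divisible by 4? No
2079 is not a leap year
Days: 365

365


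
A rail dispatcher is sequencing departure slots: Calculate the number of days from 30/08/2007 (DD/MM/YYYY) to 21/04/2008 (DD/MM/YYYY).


Start date: 2007-08-30
End date: 2008-04-21
Aug 2007: +2 days
Sep 2007: +30 days
Oct 2007: +31 days
... (6 more months)
Total: 235 days

235


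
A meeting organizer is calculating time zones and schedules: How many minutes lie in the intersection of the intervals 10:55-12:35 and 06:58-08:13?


Interval A: [655, 755] minutes from midnight
Interval B: [418, 493] minutes from midnight
Overlap start = max(655, 418) = 655
Overlap end = min(755, 493) = 493
End <= start, so the intervals do not overlap: 0 minutes

0


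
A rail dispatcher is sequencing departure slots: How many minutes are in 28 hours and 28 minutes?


Hours: 28
Extra minutes: 28
Minutes per hour: 60
Hours to minutes: 28 x 60 = 1680
Total: 1680 + 28 = 1708

1708


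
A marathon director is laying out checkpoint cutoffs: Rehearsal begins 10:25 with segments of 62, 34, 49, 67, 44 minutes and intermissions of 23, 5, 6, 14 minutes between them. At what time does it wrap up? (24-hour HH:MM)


Start: 10:25 = 625 min from midnight
  after task 1 (62 min): 11:27
  after break (23 min): 11:50
  after task 2 (34 min): 12:24
  after break (5 min): 12:29
  after task 3 (49 min): 13:18
  after break (6 min): 13:24
  after task 4 (67 min): 14:31
  after break (14 min): 14:45
  after task 5 (44 min): 15:29
Total elapsed: 304 minutes
End time: 15:29

15:29


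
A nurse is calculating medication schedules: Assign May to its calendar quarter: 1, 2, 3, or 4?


Month: May (month 5)
Q1: January-March (months 1-3)
Q2: April-June (months 4-6)
Q3: July-September (months 7-9)
Q4: October-December (months 10-12)
Month 5 falls in Q2

2


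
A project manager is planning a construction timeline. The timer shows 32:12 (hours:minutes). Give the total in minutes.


Hours: 32
Minutes: 12
Convert hours to minutes: 32 x 60 = 1920
Add remaining minutes: 1920 + 12 = 1932

1932


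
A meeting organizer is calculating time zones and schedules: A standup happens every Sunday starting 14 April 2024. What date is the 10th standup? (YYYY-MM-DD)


First occurrence: 2024-04-14 (occurrence 1)
Each occurrence is 7 days after the previous.
Occurrence 10 is 9 weeks after the first.
9 weeks = 63 days
2024-04-14 + 63 days = 2024-06-16

2024-06-16


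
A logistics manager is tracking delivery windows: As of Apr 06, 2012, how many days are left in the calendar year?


Start: April 06, 2012
End: December 31, 2012
Days left in April: 24
May: 31
June: 30
July: 31
August: 31
... plus remaining months
Sum of remaining months: 245
Total: 24 + 245 = 269

269


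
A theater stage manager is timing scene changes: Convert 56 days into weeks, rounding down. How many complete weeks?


Total days: 56
Days per week: 7
Division: 56 / 7 = 8 remainder 0
Complete weeks: 8
Remaining days: 0

8


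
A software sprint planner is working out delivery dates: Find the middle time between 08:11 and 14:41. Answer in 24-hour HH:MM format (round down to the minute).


Start time: 08:11 = 491 minutes from midnight
End time: 14:41 = 881 minutes from midnight
Sum: 491 + 881 = 1372
Midpoint: 1372 / 2 = 686 minutes
Convert: 686 / 60 = 11 hours, 26 minutes
Result: 11:26

11:26


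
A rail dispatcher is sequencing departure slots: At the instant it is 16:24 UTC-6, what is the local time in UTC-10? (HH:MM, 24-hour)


Local time: 16:24 at UTC-6 (offset -6h)
Target zone: UTC-10 (offset -10h)
Difference: -10 - (-6) = -4 hours
Calculation: 16 + (-4) = 12
Result: 12:24

12:24


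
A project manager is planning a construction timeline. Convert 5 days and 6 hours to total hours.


Days: 5
Extra hours: 6
Hours per day: 24
Days to hours: 5 x 24 = 120
Total: 120 + 6 = 126

126


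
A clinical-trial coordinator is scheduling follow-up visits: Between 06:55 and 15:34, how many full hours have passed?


Start: 06:55
End: 15:34
Hour difference: 15 - 6 = 9 hours
Minute difference: 34 - 55 = -21 minutes
Total minutes: 519
Complete hours: 519 / 60 = 8 (remainder 39)

8


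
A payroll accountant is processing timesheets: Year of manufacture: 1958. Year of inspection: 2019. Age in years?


Birth year: 1958
Current year: 2019
Age = current year - birth year
Age = 2019 - 1958 = 61

61


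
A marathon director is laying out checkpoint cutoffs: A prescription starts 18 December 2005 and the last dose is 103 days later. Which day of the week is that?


Start: 2005-12-18 (Sunday)
Step 1 - find target date: add 103 days
  2005-12-18 + 103 days = 2006-03-31
Step 2 - day of week:
  103 mod 7 = 5
  Sunday + 5 days -> Friday
Result: Friday (2006-03-31)

Friday


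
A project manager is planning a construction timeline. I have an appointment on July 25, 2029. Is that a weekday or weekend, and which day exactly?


Date: 2029-07-25
January 1, 2029 is a Monday
Day of year: 206
Offset from Jan 1: 205 days
205 mod 7 = 2
Result: Wednesday

Wednesday


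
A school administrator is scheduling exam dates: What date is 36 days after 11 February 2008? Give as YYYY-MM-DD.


Start: 2008-02-11
Adding 36 days
Days remaining in February: 18
After February: 18 days still to add
March 2008 has 31 days, need 18
Result: 2008-03-18

2008-03-18


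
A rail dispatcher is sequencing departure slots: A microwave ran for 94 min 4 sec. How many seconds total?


Minutes: 94
Extra seconds: 4
Seconds per minute: 60
Minutes to seconds: 94 x 60 = 5640
Total: 5640 + 4 = 5644

5644


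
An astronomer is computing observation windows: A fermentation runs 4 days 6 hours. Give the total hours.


Days: 4
Extra hours: 6
Hours per day: 24
Days to hours: 4 x 24 = 96
Total: 96 + 6 = 102

102


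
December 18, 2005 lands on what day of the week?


Date: 2005-12-18
January 1, 2005 is a Saturday
Day of year: 352
Offset from Jan 1: 351 days
351 mod 7 = 1
Result: Sunday

Sunday


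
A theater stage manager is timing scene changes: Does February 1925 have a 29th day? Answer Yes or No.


Year: 1925
Divisible by 4? 1925 / 4 = 481.25 -> No
Not divisible by 4, so NOT a leap year

No


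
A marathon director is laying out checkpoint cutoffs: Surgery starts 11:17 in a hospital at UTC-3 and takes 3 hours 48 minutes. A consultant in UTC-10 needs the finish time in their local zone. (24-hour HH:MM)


Start: 11:17 in UTC-3
Step 1 - add duration:
  minutes: 17 + 48 = 65 (carry 1h)
  hours: 11 + 3 + 1 = 15
  end in UTC-3: 15:05
Step 2 - convert UTC-3 -> UTC-10:
  offset difference: -10 - (-3) = -7 hours
  15 + (-7) = 8 -> mod 24 = 8
Result: 08:05 in UTC-10

08:05


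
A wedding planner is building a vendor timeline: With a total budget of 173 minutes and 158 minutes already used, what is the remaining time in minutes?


Total budget: 173 minutes
Time used: 158 minutes
Remaining: 173 - 158 = 15 minutes
Percent used: 91.3%
Percent remaining: 8.7%

15


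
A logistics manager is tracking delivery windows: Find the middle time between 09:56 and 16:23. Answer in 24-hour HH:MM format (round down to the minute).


Start time: 09:56 = 596 minutes from midnight
End time: 16:23 = 983 minutes from midnight
Sum: 596 + 983 = 1579
Midpoint: 1579 / 2 = 789 minutes
Convert: 789 / 60 = 13 hours, 9 minutes
Result: 13:09

13:09


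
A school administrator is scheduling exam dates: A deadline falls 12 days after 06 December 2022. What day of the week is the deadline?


Start: 2022-12-06 (Tuesday)
Step 1 - find target date: add 12 days
  2022-12-06 + 12 days = 2022-12-18
Step 2 - day of week:
  12 mod 7 = 5
  Tuesday + 5 days -> Sunday
Result: Sunday (2022-12-18)

Sunday


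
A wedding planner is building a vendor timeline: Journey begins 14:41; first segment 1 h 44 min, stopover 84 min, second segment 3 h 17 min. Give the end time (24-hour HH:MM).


Depart: 14:41
Leg 1: +104 min -> 16:25
Layover: +84 min -> 17:49
Leg 2: +197 min -> 21:06
Total travel: 385 minutes = 6h 25m
Arrival: 21:06

21:06


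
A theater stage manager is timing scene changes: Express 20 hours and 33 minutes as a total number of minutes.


Hours: 20
Extra minutes: 33
Minutes per hour: 60
Hours to minutes: 20 x 60 = 1200
Total: 1200 + 33 = 1233

1233


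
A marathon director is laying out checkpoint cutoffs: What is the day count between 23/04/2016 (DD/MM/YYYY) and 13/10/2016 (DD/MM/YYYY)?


Start date: 2016-04-23
End date: 2016-10-13
Apr 2016: +8 days
May 2016: +31 days
Jun 2016: +30 days
... (4 more months)
Total: 173 days

173


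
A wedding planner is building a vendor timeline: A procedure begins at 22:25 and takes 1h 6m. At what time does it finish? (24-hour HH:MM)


Start time: 22:25
Adding: 1 hours 6 minutes
Minutes: 25 + 6 = 31
Hours: 22 + 1 + 0 = 23
Result: 23:31

23:31


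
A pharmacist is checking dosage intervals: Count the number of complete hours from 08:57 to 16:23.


Start: 08:57
End: 16:23
Hour difference: 16 - 8 = 8 hours
Minute difference: 23 - 57 = -34 minutes
Total minutes: 446
Complete hours: 446 / 60 = 7 (remainder 26)

7


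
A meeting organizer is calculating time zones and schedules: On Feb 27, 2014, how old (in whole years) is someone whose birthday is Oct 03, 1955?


Birth: 1955-10-03
Reference: 2014-02-27
Year difference: 2014 - 1955 = 59
Has birthday (10-03) occurred by 02-27? No
Birthday not yet reached this year -> subtract 1
Age in full years: 58

58


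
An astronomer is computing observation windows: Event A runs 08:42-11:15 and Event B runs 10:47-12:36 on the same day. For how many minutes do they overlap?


Interval A: [522, 675] minutes from midnight
Interval B: [647, 756] minutes from midnight
Overlap start = max(522, 647) = 647
Overlap end = min(675, 756) = 675
Overlap = 675 - 647 = 28 minutes

28


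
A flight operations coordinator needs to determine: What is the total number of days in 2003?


Year: 2003
Check leap year rules:
Divisible by 4? No
2003 is not a leap year
Days: 365

365


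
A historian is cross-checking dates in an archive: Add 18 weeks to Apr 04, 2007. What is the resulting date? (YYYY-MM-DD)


Start: 2007-04-04
Weeks to add: 18
Convert to days: 18 x 7 = 126 days
Add 126 days to 2007-04-04
Result: 2007-08-08

2007-08-08


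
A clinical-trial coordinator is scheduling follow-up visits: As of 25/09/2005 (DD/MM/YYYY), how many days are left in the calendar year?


Start: September 25, 2005
End: December 31, 2005
Days left in September: 5
October: 31
November: 30
December: 31
Sum of remaining months: 92
Total: 5 + 92 = 97

97


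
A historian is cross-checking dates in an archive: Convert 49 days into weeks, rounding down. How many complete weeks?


Total days: 49
Days per week: 7
Division: 49 / 7 = 7 remainder 0
Complete weeks: 7
Remaining days: 0

7


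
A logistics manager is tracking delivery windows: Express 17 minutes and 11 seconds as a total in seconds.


Minutes: 17
Seconds: 11
Convert minutes to seconds: 17 x 60 = 1020
Add remaining seconds: 1020 + 11 = 1031

1031


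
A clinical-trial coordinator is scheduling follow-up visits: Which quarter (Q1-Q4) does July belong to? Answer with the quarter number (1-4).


Month: July (month 7)
Q1: January-March (months 1-3)
Q2: April-June (months 4-6)
Q3: July-September (months 7-9)
Q4: October-December (months 10-12)
Month 7 falls in Q3

3


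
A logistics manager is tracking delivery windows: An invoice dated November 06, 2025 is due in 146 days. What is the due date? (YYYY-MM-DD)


Start: 2025-11-06
Adding 146 days
Days remaining in November: 24
After November: 122 days still to add
December 2025: 31 days, 91 remaining
January 2026: 31 days, 60 remaining
February 2026: 28 days, 32 remaining
March 2026: 31 days, 1 remaining
Result: 2026-04-01

2026-04-01


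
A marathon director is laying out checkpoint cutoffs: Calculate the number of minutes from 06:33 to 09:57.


Start time: 06:33 = 393 minutes from midnight
End time: 09:57 = 597 minutes from midnight
Difference: 597 - 393 = 204 minutes
That is 3 hours and 24 minutes

204


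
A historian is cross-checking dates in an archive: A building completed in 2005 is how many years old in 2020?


Birth year: 2005
Current year: 2020
Age = current year - birth year
Age = 2020 - 2005 = 15

15


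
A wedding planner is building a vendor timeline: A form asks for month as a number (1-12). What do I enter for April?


Calendar month order:
3. March
4. April <--
5. May
April is month number 4

4


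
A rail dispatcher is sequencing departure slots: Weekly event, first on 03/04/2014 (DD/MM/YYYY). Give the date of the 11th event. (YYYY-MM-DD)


First occurrence: 2014-04-03 (occurrence 1)
Each occurrence is 7 days after the previous.
Occurrence 11 is 10 weeks after the first.
10 weeks = 70 days
2014-04-03 + 70 days = 2014-06-12

2014-06-12


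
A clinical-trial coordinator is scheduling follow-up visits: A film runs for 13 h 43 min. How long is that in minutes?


Hours: 13
Minutes: 43
Convert hours to minutes: 13 x 60 = 780
Add remaining minutes: 780 + 43 = 823

823


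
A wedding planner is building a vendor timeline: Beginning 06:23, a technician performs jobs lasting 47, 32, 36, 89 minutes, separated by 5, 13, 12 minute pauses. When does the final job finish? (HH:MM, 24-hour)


Start: 06:23 = 383 min from midnight
  after task 1 (47 min): 07:10
  after break (5 min): 07:15
  after task 2 (32 min): 07:47
  after break (13 min): 08:00
  after task 3 (36 min): 08:36
  after break (12 min): 08:48
  after task 4 (89 min): 10:17
Total elapsed: 234 minutes
End time: 10:17

10:17


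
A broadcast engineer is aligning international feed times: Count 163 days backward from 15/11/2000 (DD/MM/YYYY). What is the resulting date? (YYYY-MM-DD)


Start: 2000-11-15
Subtracting 163 days
Days already passed in November: 15
After going back through November: 148 more days to subtract
October 2000: 31 days, 117 remaining
September 2000: 30 days, 87 remaining
August 2000: 31 days, 56 remaining
July 2000: 31 days, 25 remaining
Result: 2000-06-05

2000-06-05


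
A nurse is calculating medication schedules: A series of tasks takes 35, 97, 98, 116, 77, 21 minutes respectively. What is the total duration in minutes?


Durations: 35, 97, 98, 116, 77, 21
Running sum: 35
+ 97 = 132
+ 98 = 230
+ 116 = 346
+ 77 = 423
+ 21 = 444
Total duration: 444 minutes
That is 7 hours and 24 minutes

444


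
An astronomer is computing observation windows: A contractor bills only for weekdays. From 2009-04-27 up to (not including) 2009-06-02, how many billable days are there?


Start: 2009-04-27 (Monday)
End (exclusive): 2009-06-02 (Tuesday)
Total calendar days: 36
Full weeks: 36 // 7 = 5 -> 25 weekdays
Remaining 1 days starting on Monday:
  Mon(w) -> 1 weekdays
Total business days: 25 + 1 = 26

26


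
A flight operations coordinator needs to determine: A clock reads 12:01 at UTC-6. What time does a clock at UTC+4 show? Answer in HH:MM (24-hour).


Local time: 12:01 at UTC-6 (offset -6h)
Target zone: UTC+4 (offset 4h)
Difference: 4 - (-6) = 10 hours
Calculation: 12 + (10) = 22
Result: 22:01

22:01


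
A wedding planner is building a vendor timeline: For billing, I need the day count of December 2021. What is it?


Month: December
Year: 2021
December is a 31-day month
Total: 31 days

31


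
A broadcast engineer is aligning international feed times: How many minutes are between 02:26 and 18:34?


Start time: 02:26 = 146 minutes from midnight
End time: 18:34 = 1114 minutes from midnight
Difference: 1114 - 146 = 968 minutes
That is 16 hours and 8 minutes

968


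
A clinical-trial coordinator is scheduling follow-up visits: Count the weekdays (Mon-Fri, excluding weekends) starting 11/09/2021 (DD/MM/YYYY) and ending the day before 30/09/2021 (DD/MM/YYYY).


Start: 2021-09-11 (Saturday)
End (exclusive): 2021-09-30 (Thursday)
Total calendar days: 19
Full weeks: 19 // 7 = 2 -> 10 weekdays
Remaining 5 days starting on Saturday:
  Sat(-), Sun(-), Mon(w), Tue(w), Wed(w) -> 3 weekdays
Total business days: 10 + 3 = 13

13


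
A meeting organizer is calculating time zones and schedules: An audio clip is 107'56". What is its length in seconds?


Minutes: 107
Seconds: 56
Convert minutes to seconds: 107 x 60 = 6420
Add remaining seconds: 6420 + 56 = 6476

6476


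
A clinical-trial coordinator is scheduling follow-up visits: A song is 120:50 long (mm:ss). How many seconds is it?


Minutes: 120
Extra seconds: 50
Seconds per minute: 60
Minutes to seconds: 120 x 60 = 7200
Total: 7200 + 50 = 7250

7250


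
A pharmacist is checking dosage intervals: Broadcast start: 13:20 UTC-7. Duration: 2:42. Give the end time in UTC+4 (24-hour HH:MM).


Start: 13:20 in UTC-7
Step 1 - add duration:
  minutes: 20 + 42 = 62 (carry 1h)
  hours: 13 + 2 + 1 = 16
  end in UTC-7: 16:02
Step 2 - convert UTC-7 -> UTC+4:
  offset difference: 4 - (-7) = 11 hours
  16 + (11) = 27 -> mod 24 = 3
Result: 03:02 in UTC+4

03:02


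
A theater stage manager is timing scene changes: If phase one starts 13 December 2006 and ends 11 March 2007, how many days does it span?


Start date: 2006-12-13
End date: 2007-03-11
Dec 2006: +19 days
Jan 2007: +31 days
Feb 2007: +28 days
Mar 2007: +10 days
Total: 88 days

88


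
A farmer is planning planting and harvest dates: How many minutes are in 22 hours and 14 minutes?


Hours: 22
Extra minutes: 14
Minutes per hour: 60
Hours to minutes: 22 x 60 = 1320
Total: 1320 + 14 = 1334

1334


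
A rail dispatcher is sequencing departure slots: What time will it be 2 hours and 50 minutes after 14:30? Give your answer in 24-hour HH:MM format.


Start time: 14:30
Adding: 2 hours 50 minutes
Minutes: 30 + 50 = 80
Minute overflow: 80 >= 60, so carry 1 hour, minutes = 20
Hours: 14 + 2 + 1 = 17
Result: 17:20

17:20


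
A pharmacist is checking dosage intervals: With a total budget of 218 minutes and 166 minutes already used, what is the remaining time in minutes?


Total budget: 218 minutes
Time used: 166 minutes
Remaining: 218 - 166 = 52 minutes
Percent used: 76.1%
Percent remaining: 23.9%

52


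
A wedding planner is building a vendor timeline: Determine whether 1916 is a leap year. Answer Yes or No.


Year: 1916
Divisible by 4? 1916 / 4 = 479.0 -> Yes
Divisible by 100? 1916 / 100 = 19.16 -> No
Divisible by 4 but not 100, so it IS a leap year

Yes


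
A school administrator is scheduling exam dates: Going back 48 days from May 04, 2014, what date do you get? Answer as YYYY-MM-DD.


Start: 2014-05-04
Subtracting 48 days
Days already passed in May: 4
After going back through May: 44 more days to subtract
April 2014: 30 days, 14 remaining
March 2014 has 31 days, need 14
Result: 2014-03-17

2014-03-17


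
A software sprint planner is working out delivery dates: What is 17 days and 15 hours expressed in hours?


Days: 17
Extra hours: 15
Hours per day: 24
Days to hours: 17 x 24 = 408
Total: 408 + 15 = 423

423


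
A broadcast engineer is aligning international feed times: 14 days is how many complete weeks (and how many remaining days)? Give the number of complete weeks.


Total days: 14
Days per week: 7
Division: 14 / 7 = 2 remainder 0
Complete weeks: 2
Remaining days: 0

2


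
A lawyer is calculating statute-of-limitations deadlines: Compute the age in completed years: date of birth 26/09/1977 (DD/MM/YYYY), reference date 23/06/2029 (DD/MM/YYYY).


Birth: 1977-09-26
Reference: 2029-06-23
Year difference: 2029 - 1977 = 52
Has birthday (09-26) occurred by 06-23? No
Birthday not yet reached this year -> subtract 1
Age in full years: 51

51


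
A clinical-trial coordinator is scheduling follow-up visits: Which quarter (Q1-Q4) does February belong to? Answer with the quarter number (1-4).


Month: February (month 2)
Q1: January-March (months 1-3)
Q2: April-June (months 4-6)
Q3: July-September (months 7-9)
Q4: October-December (months 10-12)
Month 2 falls in Q1

1


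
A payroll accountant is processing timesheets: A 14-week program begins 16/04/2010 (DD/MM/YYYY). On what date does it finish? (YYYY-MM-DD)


Start: 2010-04-16
Weeks to add: 14
Convert to days: 14 x 7 = 98 days
Add 98 days to 2010-04-16
Result: 2010-07-23

2010-07-23
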